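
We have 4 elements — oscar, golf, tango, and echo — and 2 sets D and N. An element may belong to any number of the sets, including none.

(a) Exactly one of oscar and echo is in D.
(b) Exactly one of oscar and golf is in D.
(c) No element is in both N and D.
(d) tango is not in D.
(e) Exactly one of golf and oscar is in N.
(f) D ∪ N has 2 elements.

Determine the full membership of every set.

D = {oscar}; N = {golf}

From (d): tango ∉ D.
Suppose oscar ∉ D: no assignment then satisfies all the clues, so oscar ∈ D.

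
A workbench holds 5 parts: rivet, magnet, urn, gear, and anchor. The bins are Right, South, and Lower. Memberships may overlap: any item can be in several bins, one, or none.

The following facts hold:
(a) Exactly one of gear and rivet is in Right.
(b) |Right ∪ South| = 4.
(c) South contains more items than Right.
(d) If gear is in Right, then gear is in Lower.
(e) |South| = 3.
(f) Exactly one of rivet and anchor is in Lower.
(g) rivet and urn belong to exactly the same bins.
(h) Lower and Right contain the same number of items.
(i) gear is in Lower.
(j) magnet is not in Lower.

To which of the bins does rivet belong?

rivet: South

From (i): gear ∈ Lower.
From (j): magnet ∉ Lower.
Suppose rivet ∈ Right: no assignment then satisfies all the clues, so rivet ∉ Right.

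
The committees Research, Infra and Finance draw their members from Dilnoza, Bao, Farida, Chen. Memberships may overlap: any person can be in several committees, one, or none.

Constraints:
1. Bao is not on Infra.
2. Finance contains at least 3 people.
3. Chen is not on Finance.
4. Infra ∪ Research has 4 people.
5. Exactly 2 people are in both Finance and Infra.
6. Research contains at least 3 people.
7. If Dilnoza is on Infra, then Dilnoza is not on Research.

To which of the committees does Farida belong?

From (1): Bao ∉ Infra.
From (3): Chen ∉ Finance.
(2): only 3 candidates remain for Finance, so all are in.
Suppose Farida ∉ Research: no assignment then satisfies all the clues, so Farida ∈ Research.

Farida: Finance, Infra, Research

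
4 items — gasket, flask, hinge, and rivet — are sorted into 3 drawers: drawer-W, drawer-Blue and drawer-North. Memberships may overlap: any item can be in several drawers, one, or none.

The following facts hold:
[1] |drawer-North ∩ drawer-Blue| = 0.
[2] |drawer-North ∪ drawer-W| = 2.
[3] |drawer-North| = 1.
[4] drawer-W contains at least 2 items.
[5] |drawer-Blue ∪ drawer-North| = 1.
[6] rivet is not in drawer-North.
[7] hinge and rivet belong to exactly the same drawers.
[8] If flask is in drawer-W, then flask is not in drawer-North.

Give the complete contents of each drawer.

drawer-W = {flask, gasket}; drawer-Blue = {}; drawer-North = {gasket}

From (6): rivet ∉ drawer-North.
(7): hinge matches rivet: hinge ∉ drawer-North.
Suppose gasket ∉ drawer-W: no assignment then satisfies all the clues, so gasket ∈ drawer-W.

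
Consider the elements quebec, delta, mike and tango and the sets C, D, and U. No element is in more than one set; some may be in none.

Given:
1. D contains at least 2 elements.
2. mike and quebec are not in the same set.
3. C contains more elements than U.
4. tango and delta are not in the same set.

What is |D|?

2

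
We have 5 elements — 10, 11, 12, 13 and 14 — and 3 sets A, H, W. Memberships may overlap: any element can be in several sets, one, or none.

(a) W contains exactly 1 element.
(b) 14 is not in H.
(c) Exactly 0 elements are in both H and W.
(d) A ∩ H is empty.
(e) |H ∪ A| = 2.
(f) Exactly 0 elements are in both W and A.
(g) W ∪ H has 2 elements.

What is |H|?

1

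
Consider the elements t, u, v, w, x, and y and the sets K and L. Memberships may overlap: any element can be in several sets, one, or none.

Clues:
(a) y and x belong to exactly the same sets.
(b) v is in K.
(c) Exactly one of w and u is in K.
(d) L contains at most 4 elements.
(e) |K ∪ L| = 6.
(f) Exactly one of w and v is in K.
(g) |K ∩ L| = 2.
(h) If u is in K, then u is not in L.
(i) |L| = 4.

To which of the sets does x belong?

x: K, L

From (b): v ∈ K.
(f) (exactly one): w ∉ K.
(c) (exactly one): u ∈ K.
(h): u ∉ L.
Suppose x ∉ K: no assignment then satisfies all the clues, so x ∈ K.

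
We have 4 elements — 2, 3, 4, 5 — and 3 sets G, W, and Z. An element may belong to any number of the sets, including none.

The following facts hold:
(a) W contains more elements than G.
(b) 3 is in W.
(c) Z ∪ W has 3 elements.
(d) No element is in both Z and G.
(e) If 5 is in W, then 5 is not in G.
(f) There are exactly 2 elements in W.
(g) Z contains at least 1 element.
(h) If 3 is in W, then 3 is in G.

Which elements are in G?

From (b): 3 ∈ W.
(h): 3 ∈ G.
(d) (disjoint): 3 ∉ Z.
Suppose 2 ∈ G: no assignment then satisfies all the clues, so 2 ∉ G.

G = {3}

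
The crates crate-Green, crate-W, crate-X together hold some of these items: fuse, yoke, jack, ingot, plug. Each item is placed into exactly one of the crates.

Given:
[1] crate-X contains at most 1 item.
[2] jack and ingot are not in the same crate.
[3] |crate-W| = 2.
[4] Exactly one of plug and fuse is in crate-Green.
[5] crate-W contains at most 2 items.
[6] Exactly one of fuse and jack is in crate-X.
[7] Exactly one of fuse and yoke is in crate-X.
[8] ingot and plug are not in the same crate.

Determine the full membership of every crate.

crate-Green = {jack, plug}; crate-W = {ingot, yoke}; crate-X = {fuse}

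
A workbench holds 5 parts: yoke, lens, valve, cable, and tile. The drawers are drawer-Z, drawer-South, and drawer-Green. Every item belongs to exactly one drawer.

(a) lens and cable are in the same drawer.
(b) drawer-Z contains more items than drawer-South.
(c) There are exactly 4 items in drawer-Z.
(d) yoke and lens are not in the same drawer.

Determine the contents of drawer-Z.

drawer-Z = {cable, lens, tile, valve}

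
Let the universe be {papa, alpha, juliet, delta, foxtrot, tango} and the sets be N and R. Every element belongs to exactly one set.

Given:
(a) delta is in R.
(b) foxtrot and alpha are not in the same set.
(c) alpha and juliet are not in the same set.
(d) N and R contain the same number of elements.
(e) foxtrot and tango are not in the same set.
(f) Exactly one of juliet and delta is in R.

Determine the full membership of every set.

N = {foxtrot, juliet, papa}; R = {alpha, delta, tango}

From (a): delta ∈ R.
(f) (exactly one): juliet ∉ R.
Only one set left: juliet ∈ N.
(c): alpha ∉ N.
Only one set left: alpha ∈ R.
(b): foxtrot ∉ R.
Only one set left: foxtrot ∈ N.
(e): tango ∉ N.
Only one set left: tango ∈ R.
Suppose papa ∉ N: no assignment then satisfies all the clues, so papa ∈ N.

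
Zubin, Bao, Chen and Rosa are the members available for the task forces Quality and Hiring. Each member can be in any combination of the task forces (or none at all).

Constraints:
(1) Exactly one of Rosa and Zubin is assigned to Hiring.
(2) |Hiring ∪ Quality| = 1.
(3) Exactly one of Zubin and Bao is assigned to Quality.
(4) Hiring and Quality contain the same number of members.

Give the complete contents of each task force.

Quality = {Zubin}; Hiring = {Zubin}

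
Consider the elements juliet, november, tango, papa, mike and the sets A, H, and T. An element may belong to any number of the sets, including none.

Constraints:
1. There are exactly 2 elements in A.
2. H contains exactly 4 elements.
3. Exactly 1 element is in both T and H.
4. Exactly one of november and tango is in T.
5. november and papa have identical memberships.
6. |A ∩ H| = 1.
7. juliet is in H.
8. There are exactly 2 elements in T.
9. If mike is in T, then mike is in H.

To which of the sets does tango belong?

tango: A, T

From (7): juliet ∈ H.
Suppose tango ∉ A: no assignment then satisfies all the clues, so tango ∈ A.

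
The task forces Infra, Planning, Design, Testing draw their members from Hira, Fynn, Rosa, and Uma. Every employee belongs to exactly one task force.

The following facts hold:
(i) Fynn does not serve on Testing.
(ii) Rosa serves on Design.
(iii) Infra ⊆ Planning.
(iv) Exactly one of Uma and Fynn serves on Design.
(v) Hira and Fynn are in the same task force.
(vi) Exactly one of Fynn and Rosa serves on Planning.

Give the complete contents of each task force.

Infra = {}; Planning = {Fynn, Hira}; Design = {Rosa, Uma}; Testing = {}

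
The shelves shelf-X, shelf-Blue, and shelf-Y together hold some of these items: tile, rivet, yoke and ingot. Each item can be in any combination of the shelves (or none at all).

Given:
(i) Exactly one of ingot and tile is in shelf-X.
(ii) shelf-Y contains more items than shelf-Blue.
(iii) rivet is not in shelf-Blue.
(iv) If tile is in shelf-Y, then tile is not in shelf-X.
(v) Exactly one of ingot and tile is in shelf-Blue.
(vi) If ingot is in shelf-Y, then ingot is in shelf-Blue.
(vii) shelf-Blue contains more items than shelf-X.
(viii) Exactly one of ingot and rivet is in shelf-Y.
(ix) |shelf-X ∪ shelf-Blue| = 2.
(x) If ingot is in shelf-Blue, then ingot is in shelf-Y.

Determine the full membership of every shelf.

shelf-X = {ingot}; shelf-Blue = {ingot, yoke}; shelf-Y = {ingot, tile, yoke}

From (iii): rivet ∉ shelf-Blue.
Suppose tile ∈ shelf-X: no assignment then satisfies all the clues, so tile ∉ shelf-X.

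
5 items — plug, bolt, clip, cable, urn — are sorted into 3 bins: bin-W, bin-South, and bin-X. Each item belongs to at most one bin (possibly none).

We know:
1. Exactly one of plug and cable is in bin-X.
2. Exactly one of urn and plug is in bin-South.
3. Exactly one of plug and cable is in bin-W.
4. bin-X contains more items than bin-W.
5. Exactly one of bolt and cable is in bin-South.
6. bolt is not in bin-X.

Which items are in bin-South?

bin-South = {bolt, urn}

From (6): bolt ∉ bin-X.
Suppose plug ∈ bin-South: no assignment then satisfies all the clues, so plug ∉ bin-South.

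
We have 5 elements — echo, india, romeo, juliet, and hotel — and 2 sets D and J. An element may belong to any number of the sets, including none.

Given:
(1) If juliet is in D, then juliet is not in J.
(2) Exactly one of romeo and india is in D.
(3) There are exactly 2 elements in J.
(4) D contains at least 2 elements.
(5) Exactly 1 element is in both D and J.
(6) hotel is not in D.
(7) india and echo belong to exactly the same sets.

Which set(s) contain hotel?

From (6): hotel ∉ D.
Suppose hotel ∉ J: no assignment then satisfies all the clues, so hotel ∈ J.

hotel: J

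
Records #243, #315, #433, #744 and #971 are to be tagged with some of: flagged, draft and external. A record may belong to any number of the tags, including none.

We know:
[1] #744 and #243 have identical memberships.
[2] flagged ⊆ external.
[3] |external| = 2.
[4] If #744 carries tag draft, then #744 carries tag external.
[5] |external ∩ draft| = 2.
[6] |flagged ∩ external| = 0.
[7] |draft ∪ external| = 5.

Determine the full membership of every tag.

flagged = {}; draft = {#243, #315, #433, #744, #971}; external = {#243, #744}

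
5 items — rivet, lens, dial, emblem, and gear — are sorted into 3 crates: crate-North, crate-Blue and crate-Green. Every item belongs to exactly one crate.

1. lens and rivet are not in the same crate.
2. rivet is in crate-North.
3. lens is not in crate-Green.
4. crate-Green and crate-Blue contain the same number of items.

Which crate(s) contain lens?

From (2): rivet ∈ crate-North.
From (3): lens ∉ crate-Green.
(1): lens ∉ crate-North.
Only one crate left: lens ∈ crate-Blue.

lens: crate-Blue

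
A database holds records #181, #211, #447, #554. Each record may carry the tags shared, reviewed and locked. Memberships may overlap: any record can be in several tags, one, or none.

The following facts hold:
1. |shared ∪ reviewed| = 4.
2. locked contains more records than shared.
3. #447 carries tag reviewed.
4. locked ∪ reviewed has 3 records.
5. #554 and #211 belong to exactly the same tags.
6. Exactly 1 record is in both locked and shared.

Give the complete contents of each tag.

shared = {#181, #447}; reviewed = {#211, #447, #554}; locked = {#211, #447, #554}

From (3): #447 ∈ reviewed.
Suppose #181 ∉ shared: no assignment then satisfies all the clues, so #181 ∈ shared.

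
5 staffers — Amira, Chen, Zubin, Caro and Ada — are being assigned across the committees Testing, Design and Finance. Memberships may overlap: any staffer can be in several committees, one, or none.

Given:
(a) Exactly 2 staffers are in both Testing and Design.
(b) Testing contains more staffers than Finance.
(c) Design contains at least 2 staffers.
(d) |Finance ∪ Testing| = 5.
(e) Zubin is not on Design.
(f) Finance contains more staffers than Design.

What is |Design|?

2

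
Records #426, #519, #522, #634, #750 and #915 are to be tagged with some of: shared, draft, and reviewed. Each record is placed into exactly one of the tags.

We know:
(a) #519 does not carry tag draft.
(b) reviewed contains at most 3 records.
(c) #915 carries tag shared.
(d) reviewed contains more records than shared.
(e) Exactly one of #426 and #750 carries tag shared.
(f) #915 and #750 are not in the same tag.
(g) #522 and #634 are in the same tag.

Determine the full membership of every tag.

shared = {#426, #915}; draft = {#750}; reviewed = {#519, #522, #634}

From (a): #519 ∉ draft.
From (c): #915 ∈ shared.
(f): #750 ∉ shared.
(e) (exactly one): #426 ∈ shared.
Suppose #519 ∈ shared: no assignment then satisfies all the clues, so #519 ∉ shared.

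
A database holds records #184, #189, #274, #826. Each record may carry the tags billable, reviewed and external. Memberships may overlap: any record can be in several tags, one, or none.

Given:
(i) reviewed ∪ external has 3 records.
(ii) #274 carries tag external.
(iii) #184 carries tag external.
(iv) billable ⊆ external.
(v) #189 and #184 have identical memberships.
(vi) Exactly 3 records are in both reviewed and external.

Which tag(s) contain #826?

#826: none

From (ii): #274 ∈ external.
From (iii): #184 ∈ external.
(v): #189 matches #184: #189 ∈ external.
Suppose #826 ∈ billable: no assignment then satisfies all the clues, so #826 ∉ billable.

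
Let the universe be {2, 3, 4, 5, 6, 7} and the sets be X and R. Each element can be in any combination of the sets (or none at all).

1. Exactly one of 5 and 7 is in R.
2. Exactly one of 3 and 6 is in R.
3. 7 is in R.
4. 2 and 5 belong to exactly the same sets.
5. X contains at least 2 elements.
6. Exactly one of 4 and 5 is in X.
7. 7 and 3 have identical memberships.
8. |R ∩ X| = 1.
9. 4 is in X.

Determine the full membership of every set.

X = {4, 6}; R = {3, 4, 7}

From (3): 7 ∈ R.
From (9): 4 ∈ X.
(1) (exactly one): 5 ∉ R.
(4): 2 matches 5: 2 ∉ R.
(6) (exactly one): 5 ∉ X.
(7): 3 matches 7: 3 ∈ R.
(2) (exactly one): 6 ∉ R.
(4): 2 matches 5: 2 ∉ X.
Suppose 3 ∈ X: no assignment then satisfies all the clues, so 3 ∉ X.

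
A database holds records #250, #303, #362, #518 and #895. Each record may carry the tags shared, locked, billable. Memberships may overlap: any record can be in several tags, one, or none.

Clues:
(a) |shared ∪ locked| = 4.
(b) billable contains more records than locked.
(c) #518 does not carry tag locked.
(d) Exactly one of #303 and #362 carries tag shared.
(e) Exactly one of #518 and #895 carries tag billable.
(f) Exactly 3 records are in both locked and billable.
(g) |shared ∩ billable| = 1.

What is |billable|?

4

From (c): #518 ∉ locked.
Suppose #250 ∈ shared: no assignment then satisfies all the clues, so #250 ∉ shared.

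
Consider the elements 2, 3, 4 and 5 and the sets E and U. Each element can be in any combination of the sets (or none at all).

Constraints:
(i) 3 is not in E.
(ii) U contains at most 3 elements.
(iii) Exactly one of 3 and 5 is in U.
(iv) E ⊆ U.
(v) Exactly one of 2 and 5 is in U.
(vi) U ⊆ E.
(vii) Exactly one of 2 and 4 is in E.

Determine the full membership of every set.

From (i): 3 ∉ E.
(vi) contrapositive: 3 ∉ U.
(iii) (exactly one): 5 ∈ U.
(v) (exactly one): 2 ∉ U.
(vi) with 5 ∈ U: 5 ∈ E.
(iv) contrapositive: 2 ∉ E.
(vii) (exactly one): 4 ∈ E.
(iv) with 4 ∈ E: 4 ∈ U.

E = {4, 5}; U = {4, 5}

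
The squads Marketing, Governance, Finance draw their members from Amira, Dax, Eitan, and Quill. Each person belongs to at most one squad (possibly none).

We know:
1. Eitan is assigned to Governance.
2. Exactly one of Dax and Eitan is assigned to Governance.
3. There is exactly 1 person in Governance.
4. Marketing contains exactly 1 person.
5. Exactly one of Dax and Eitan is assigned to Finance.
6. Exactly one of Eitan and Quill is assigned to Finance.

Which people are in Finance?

Finance = {Dax, Quill}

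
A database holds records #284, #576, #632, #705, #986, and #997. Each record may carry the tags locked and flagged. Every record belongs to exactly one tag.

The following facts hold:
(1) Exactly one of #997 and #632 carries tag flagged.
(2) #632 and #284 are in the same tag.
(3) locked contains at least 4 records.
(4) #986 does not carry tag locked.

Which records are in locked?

locked = {#284, #576, #632, #705}

From (4): #986 ∉ locked.
Only one tag left: #986 ∈ flagged.
Suppose #284 ∉ locked: no assignment then satisfies all the clues, so #284 ∈ locked.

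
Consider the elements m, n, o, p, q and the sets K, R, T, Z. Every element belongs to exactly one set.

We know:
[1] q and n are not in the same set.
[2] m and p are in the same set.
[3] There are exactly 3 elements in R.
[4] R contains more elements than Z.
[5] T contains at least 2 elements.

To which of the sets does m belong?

m: R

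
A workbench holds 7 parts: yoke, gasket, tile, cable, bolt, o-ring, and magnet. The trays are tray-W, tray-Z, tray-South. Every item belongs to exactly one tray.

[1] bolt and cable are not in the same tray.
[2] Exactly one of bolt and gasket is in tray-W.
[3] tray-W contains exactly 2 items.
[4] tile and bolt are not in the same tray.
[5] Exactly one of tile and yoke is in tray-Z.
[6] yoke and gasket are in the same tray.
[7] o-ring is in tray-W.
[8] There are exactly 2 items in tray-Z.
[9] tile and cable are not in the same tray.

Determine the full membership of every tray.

tray-W = {bolt, o-ring}; tray-Z = {magnet, tile}; tray-South = {cable, gasket, yoke}

From (7): o-ring ∈ tray-W.
Suppose yoke ∈ tray-W: no assignment then satisfies all the clues, so yoke ∉ tray-W.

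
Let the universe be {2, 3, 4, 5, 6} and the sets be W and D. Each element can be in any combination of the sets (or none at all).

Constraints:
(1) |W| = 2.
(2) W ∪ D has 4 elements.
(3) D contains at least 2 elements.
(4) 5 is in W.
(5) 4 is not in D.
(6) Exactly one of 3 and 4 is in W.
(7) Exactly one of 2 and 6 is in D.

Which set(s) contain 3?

3: D

From (4): 5 ∈ W.
From (5): 4 ∉ D.
Suppose 3 ∈ W: no assignment then satisfies all the clues, so 3 ∉ W.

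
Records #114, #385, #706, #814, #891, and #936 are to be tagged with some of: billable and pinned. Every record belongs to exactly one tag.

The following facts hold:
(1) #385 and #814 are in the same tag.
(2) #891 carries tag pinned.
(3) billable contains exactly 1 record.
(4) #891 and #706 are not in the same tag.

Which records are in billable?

billable = {#706}

From (2): #891 ∈ pinned.
(4): #706 ∉ pinned.
Only one tag left: #706 ∈ billable.
(3): billable already has 1, so the rest are out.
Only one tag left: #114 ∈ pinned.
Only one tag left: #385 ∈ pinned.
Only one tag left: #814 ∈ pinned.
Only one tag left: #936 ∈ pinned.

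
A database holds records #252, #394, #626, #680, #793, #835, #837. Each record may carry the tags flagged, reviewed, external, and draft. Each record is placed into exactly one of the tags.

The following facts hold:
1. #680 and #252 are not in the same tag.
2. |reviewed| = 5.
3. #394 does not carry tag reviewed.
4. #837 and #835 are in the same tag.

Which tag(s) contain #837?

#837: reviewed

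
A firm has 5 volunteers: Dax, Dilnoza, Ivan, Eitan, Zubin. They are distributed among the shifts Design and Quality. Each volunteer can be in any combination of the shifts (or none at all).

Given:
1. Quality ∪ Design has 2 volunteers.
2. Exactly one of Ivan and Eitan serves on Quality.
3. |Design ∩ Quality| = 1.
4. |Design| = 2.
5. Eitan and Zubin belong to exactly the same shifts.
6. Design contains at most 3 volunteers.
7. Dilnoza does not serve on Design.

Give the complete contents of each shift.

Design = {Dax, Ivan}; Quality = {Ivan}

From (7): Dilnoza ∉ Design.
Suppose Dax ∉ Design: no assignment then satisfies all the clues, so Dax ∈ Design.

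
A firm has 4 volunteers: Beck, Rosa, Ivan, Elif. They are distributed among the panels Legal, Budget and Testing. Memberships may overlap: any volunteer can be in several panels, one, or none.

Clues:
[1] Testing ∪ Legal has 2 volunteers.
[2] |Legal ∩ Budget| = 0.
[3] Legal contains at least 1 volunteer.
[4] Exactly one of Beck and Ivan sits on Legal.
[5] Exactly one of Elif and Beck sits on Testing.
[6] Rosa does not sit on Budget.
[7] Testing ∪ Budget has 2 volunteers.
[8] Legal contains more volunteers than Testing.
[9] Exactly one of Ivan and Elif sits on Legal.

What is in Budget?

From (6): Rosa ∉ Budget.
Suppose Beck ∈ Budget: no assignment then satisfies all the clues, so Beck ∉ Budget.

Budget = {Ivan}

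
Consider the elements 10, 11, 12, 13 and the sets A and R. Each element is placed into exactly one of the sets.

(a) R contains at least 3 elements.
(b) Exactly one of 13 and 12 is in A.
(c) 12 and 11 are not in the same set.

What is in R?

R = {10, 11, 13}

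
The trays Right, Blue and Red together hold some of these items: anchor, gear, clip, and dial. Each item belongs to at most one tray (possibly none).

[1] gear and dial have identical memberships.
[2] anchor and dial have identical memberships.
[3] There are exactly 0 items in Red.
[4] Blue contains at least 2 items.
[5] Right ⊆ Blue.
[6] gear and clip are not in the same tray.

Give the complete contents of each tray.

Right = {}; Blue = {anchor, dial, gear}; Red = {}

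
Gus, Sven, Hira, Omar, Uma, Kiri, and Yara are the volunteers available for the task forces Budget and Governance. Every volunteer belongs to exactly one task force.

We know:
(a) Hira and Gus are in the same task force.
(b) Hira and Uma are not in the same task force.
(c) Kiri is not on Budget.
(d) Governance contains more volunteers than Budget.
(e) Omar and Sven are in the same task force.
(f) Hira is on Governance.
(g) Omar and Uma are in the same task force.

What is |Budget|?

From (c): Kiri ∉ Budget.
From (f): Hira ∈ Governance.
(a): Gus matches Hira: Gus ∉ Budget.
(a): Gus matches Hira: Gus ∈ Governance.
(b): Uma ∉ Governance.
(g): Omar matches Uma: Omar ∉ Governance.
Only one task force left: Omar ∈ Budget.
Only one task force left: Uma ∈ Budget.
Only one task force left: Kiri ∈ Governance.
(e): Sven matches Omar: Sven ∈ Budget.
Suppose Yara ∈ Budget: no assignment then satisfies all the clues, so Yara ∉ Budget.

3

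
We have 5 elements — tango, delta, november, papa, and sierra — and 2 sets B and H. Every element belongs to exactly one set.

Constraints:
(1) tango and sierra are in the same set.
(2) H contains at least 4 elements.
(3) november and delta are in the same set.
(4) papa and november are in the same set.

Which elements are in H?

H = {delta, november, papa, sierra, tango}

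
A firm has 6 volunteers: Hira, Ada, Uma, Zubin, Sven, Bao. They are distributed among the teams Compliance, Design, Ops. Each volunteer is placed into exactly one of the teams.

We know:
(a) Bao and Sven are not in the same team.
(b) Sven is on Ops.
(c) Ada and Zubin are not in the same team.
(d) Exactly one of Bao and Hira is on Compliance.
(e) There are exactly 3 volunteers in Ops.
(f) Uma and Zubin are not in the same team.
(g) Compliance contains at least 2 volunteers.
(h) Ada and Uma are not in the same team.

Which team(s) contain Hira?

Hira: Ops

From (b): Sven ∈ Ops.
(a): Bao ∉ Ops.
Suppose Hira ∈ Compliance: no assignment then satisfies all the clues, so Hira ∉ Compliance.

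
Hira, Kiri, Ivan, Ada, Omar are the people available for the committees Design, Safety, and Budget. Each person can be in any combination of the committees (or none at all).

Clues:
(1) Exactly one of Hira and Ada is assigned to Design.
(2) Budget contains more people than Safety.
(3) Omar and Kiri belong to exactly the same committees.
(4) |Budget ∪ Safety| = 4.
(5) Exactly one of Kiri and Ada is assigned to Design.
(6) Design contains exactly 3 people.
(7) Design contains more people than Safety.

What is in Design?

Design = {Hira, Kiri, Omar}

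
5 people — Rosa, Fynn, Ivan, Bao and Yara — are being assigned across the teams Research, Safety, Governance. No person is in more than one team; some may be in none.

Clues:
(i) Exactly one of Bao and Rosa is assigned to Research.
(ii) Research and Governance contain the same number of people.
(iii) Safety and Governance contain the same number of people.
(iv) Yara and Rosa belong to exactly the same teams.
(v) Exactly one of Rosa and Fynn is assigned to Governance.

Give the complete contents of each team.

Research = {Bao}; Safety = {Ivan}; Governance = {Fynn}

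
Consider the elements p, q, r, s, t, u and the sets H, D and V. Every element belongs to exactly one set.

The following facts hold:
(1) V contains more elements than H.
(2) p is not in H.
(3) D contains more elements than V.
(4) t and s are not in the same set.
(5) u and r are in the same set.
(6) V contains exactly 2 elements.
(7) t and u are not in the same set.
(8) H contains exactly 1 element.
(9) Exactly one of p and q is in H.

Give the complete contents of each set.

H = {q}; D = {r, s, u}; V = {p, t}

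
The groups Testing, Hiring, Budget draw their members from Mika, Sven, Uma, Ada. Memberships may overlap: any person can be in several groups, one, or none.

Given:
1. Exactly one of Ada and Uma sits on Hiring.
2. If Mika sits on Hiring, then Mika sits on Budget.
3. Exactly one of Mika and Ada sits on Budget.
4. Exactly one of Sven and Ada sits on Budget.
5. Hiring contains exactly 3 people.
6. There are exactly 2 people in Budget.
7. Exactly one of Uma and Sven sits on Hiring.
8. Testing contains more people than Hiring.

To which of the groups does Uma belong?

Uma: Testing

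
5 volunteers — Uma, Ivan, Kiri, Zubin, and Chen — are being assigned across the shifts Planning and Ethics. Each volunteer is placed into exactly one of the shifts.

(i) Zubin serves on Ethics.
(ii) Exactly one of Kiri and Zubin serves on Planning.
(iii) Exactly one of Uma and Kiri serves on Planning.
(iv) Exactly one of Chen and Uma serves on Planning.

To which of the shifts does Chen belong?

From (i): Zubin ∈ Ethics.
(ii) (exactly one): Kiri ∈ Planning.
(iii) (exactly one): Uma ∉ Planning.
(iv) (exactly one): Chen ∈ Planning.
Only one shift left: Uma ∈ Ethics.

Chen: Planning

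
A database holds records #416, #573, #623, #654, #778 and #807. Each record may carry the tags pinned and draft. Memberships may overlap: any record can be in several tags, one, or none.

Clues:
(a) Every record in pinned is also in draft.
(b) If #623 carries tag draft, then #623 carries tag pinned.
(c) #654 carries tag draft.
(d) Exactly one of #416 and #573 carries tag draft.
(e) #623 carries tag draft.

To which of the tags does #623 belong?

From (c): #654 ∈ draft.
From (e): #623 ∈ draft.
(b): #623 ∈ pinned.

#623: draft, pinned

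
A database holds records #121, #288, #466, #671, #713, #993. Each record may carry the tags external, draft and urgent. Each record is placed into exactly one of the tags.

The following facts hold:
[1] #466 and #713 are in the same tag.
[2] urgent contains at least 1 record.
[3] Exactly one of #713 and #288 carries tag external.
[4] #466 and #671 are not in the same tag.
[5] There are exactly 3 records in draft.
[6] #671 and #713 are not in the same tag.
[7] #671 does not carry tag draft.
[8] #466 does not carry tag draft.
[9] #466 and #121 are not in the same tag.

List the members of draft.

From (7): #671 ∉ draft.
From (8): #466 ∉ draft.
(1): #713 matches #466: #713 ∉ draft.
(5): only 3 candidates remain for draft, so all are in.
(3) (exactly one): #713 ∈ external.
(6): #671 ∉ external.
Only one tag left: #671 ∈ urgent.
(1): #466 matches #713: #466 ∈ external.

draft = {#121, #288, #993}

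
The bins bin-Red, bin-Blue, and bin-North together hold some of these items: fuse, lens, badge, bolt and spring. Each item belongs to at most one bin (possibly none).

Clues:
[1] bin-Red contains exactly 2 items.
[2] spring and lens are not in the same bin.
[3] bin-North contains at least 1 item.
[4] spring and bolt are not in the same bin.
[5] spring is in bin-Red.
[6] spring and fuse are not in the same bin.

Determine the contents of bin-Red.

bin-Red = {badge, spring}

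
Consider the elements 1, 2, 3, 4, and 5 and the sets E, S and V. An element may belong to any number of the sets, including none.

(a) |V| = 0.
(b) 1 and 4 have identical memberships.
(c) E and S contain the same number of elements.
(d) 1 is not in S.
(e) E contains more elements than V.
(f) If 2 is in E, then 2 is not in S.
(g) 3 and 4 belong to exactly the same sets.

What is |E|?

1

From (d): 1 ∉ S.
(a): V already has 0, so the rest are out.
(b): 4 matches 1: 4 ∉ S.
(g): 3 matches 4: 3 ∉ S.
Suppose 1 ∈ E: no assignment then satisfies all the clues, so 1 ∉ E.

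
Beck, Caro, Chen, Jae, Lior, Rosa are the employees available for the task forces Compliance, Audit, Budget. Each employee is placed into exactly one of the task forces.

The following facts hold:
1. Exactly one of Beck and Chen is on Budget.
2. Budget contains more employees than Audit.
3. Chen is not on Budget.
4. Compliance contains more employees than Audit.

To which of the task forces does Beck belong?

From (3): Chen ∉ Budget.
(1) (exactly one): Beck ∈ Budget.

Beck: Budget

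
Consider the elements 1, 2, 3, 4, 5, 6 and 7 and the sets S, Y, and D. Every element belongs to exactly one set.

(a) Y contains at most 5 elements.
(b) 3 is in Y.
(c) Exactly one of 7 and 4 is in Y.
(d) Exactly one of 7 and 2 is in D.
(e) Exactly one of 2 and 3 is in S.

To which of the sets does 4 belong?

From (b): 3 ∈ Y.
(e) (exactly one): 2 ∈ S.
(d) (exactly one): 7 ∈ D.
(c) (exactly one): 4 ∈ Y.

4: Y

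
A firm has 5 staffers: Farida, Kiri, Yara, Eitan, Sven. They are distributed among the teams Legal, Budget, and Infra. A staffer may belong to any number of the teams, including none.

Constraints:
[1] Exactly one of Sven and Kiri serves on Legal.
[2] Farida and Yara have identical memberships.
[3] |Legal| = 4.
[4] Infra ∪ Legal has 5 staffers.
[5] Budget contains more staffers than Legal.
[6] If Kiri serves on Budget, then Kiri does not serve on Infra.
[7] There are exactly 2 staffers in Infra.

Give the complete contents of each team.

Legal = {Eitan, Farida, Kiri, Yara}; Budget = {Eitan, Farida, Kiri, Sven, Yara}; Infra = {Eitan, Sven}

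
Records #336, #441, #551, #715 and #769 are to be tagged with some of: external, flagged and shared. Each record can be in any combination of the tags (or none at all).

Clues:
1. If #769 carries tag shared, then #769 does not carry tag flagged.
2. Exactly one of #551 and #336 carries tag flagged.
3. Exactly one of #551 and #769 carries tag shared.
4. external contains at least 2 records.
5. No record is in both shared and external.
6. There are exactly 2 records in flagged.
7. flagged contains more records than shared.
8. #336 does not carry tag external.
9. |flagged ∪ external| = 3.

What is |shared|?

1

From (8): #336 ∉ external.
Suppose #336 ∈ shared: no assignment then satisfies all the clues, so #336 ∉ shared.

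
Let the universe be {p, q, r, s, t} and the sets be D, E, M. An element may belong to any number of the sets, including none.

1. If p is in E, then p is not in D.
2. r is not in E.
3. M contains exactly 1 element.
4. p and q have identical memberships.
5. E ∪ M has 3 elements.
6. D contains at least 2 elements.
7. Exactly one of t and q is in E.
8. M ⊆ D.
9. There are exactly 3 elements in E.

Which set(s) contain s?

s: D, E, M

From (2): r ∉ E.
Suppose s ∉ D: no assignment then satisfies all the clues, so s ∈ D.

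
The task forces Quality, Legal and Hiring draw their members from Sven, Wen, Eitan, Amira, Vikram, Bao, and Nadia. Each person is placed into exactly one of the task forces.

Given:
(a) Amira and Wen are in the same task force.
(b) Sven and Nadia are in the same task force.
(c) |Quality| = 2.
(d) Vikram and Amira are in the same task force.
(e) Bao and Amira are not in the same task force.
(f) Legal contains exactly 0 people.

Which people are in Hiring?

Hiring = {Amira, Nadia, Sven, Vikram, Wen}

(f): Legal already has 0, so the rest are out.
Suppose Sven ∉ Hiring: no assignment then satisfies all the clues, so Sven ∈ Hiring.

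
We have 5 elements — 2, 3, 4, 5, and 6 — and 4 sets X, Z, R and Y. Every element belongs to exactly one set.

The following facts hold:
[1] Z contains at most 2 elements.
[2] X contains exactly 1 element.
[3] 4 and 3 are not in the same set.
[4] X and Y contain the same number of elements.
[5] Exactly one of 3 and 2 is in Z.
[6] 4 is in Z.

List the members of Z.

Z = {2, 4}

From (6): 4 ∈ Z.
(3): 3 ∉ Z.
(5) (exactly one): 2 ∈ Z.
(1): Z already has 2, so the rest are out.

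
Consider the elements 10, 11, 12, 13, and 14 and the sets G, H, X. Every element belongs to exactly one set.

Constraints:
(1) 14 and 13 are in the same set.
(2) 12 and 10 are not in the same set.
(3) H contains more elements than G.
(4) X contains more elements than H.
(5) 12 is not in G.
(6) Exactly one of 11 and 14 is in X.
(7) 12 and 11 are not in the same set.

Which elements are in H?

H = {10, 11}

From (5): 12 ∉ G.
Suppose 10 ∉ H: no assignment then satisfies all the clues, so 10 ∈ H.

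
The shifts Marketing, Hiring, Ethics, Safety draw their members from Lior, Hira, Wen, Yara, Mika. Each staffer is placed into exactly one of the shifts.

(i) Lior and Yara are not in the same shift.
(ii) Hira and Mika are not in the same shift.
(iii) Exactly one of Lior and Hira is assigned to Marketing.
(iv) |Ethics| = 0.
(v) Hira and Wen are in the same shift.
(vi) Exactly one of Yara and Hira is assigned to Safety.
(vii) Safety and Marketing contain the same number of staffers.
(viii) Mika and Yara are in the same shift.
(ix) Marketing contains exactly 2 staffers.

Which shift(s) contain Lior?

Lior: Hiring

(iv): Ethics already has 0, so the rest are out.
Suppose Lior ∈ Marketing: no assignment then satisfies all the clues, so Lior ∉ Marketing.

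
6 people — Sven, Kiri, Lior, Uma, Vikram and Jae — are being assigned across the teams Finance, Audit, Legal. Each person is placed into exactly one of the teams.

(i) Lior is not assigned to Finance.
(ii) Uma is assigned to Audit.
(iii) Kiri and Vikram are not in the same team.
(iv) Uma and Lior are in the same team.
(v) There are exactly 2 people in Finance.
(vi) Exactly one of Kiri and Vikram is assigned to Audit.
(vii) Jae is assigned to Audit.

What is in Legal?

Legal = {}

From (i): Lior ∉ Finance.
From (ii): Uma ∈ Audit.
From (vii): Jae ∈ Audit.
(iv): Lior matches Uma: Lior ∈ Audit.
Suppose Sven ∈ Legal: no assignment then satisfies all the clues, so Sven ∉ Legal.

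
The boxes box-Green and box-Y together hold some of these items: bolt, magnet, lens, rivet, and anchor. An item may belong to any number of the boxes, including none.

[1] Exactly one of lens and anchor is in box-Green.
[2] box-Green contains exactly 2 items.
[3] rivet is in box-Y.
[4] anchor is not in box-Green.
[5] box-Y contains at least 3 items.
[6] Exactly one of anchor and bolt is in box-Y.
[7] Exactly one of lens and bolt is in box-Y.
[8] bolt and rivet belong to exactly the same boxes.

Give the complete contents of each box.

box-Green = {lens, magnet}; box-Y = {bolt, magnet, rivet}

From (3): rivet ∈ box-Y.
From (4): anchor ∉ box-Green.
(1) (exactly one): lens ∈ box-Green.
(8): bolt matches rivet: bolt ∈ box-Y.
(6) (exactly one): anchor ∉ box-Y.
(7) (exactly one): lens ∉ box-Y.
(5): only 3 candidates remain for box-Y, so all are in.
Suppose bolt ∈ box-Green: no assignment then satisfies all the clues, so bolt ∉ box-Green.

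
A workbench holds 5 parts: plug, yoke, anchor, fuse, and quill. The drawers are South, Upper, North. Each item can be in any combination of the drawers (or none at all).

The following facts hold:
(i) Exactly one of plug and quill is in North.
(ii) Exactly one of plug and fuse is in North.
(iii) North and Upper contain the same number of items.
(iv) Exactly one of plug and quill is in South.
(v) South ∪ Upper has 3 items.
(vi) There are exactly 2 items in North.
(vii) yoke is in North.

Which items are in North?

North = {plug, yoke}

From (vii): yoke ∈ North.
Suppose plug ∉ North: no assignment then satisfies all the clues, so plug ∈ North.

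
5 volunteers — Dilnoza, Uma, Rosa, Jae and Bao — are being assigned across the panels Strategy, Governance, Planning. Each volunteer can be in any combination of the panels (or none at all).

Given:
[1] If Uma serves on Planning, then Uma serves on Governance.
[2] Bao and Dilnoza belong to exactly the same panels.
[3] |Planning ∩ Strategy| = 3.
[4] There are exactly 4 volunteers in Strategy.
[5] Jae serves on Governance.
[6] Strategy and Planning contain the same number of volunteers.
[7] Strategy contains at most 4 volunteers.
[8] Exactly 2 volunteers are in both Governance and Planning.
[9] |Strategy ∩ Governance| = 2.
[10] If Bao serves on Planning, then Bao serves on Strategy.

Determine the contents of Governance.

Governance = {Jae, Rosa, Uma}

From (5): Jae ∈ Governance.
Suppose Dilnoza ∈ Governance: no assignment then satisfies all the clues, so Dilnoza ∉ Governance.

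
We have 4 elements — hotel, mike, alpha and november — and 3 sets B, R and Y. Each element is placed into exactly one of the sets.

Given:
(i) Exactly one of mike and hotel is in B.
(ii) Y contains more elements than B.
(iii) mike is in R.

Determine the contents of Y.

Y = {alpha, november}

From (iii): mike ∈ R.
(i) (exactly one): hotel ∈ B.
Suppose alpha ∉ Y: no assignment then satisfies all the clues, so alpha ∈ Y.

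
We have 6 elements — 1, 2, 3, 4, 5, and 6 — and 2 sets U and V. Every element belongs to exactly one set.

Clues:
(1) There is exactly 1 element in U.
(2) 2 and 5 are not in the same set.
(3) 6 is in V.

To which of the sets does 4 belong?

4: V

From (3): 6 ∈ V.
Suppose 4 ∈ U: no assignment then satisfies all the clues, so 4 ∉ U.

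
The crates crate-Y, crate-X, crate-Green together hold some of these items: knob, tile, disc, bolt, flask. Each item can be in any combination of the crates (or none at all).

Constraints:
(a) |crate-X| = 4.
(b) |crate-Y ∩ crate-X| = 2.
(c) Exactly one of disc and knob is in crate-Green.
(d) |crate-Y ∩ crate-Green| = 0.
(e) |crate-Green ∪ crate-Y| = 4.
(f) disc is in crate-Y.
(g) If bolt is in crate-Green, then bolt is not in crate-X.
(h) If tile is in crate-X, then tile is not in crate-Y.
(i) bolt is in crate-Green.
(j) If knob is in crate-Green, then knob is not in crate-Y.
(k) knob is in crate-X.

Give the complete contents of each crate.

crate-Y = {disc, flask}; crate-X = {disc, flask, knob, tile}; crate-Green = {bolt, knob}

From (f): disc ∈ crate-Y.
From (i): bolt ∈ crate-Green.
From (k): knob ∈ crate-X.
(g): bolt ∉ crate-X.
(a): only 4 candidates remain for crate-X, so all are in.
(h): tile ∉ crate-Y.
Suppose knob ∈ crate-Y: no assignment then satisfies all the clues, so knob ∉ crate-Y.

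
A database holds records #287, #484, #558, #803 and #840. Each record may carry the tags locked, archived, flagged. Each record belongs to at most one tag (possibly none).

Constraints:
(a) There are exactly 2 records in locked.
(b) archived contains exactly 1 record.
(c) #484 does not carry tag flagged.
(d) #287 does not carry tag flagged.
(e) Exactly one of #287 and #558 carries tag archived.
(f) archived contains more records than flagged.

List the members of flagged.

flagged = {}

From (c): #484 ∉ flagged.
From (d): #287 ∉ flagged.
Suppose #558 ∈ flagged: no assignment then satisfies all the clues, so #558 ∉ flagged.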